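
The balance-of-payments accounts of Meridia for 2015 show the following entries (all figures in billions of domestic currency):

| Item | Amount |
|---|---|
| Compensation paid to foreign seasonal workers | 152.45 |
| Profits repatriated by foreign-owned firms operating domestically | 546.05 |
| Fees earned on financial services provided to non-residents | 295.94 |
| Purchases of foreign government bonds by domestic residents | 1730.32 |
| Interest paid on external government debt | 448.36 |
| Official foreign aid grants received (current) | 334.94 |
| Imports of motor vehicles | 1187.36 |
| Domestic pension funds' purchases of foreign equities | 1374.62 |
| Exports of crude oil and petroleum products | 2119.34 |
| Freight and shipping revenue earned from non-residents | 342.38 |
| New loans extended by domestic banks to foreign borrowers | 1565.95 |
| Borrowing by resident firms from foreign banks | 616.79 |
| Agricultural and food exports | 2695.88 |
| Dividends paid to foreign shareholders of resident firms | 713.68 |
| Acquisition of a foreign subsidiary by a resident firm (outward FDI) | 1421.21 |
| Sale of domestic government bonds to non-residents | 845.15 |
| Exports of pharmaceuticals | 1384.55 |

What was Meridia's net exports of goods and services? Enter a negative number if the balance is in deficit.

Goods: 1384.55 - 1187.36 + 2119.34 + 2695.88 = 5012.41
Services: 342.38 + 295.94 = 638.32
Trade balance = 5012.41 + 638.32 = 5650.73
(Excluded from the trade balance — primary income: compensation paid to foreign seasonal workers 152.45, profits repatriated by foreign-owned firms operating domestically 546.05, interest paid on external government debt 448.36, dividends paid to foreign shareholders of resident firms 713.68; financial account: purchases of foreign government bonds by domestic residents 1730.32, domestic pension funds' purchases of foreign equities 1374.62, new loans extended by domestic banks to foreign borrowers 1565.95, borrowing by resident firms from foreign banks 616.79, acquisition of a foreign subsidiary by a resident firm (outward FDI) 1421.21, sale of domestic government bonds to non-residents 845.15; secondary income: official foreign aid grants received (current) 334.94.)

5650.73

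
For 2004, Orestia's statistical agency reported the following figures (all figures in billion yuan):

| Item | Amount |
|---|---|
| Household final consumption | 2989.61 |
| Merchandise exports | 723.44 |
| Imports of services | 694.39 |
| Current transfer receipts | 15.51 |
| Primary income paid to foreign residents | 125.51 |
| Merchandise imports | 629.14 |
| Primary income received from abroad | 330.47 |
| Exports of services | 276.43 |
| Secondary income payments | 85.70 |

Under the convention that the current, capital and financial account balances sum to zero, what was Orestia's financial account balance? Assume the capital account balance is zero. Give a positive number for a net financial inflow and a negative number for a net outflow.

188.89

Goods balance = 723.44 - 629.14 = 94.30
Services balance = 276.43 - 694.39 = -417.96
Trade balance (goods + services) = 94.30 + (-417.96) = -323.66
Net primary income = 330.47 - 125.51 = 204.96
Net secondary income = 15.51 - 85.70 = -70.19
Current account = -323.66 + 204.96 + (-70.19) = -188.89
Financial account = -(-188.89) = 188.89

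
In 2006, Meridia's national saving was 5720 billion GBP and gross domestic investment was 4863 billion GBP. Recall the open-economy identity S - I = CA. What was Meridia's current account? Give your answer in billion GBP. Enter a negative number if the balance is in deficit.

857

CA = S - I = 5720 - 4863 = 857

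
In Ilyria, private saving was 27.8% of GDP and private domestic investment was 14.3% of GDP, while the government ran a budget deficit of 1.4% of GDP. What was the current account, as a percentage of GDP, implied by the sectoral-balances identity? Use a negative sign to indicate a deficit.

12.1

By the sectoral-balances identity, CA = (S_private - I) + (T - G).
Private balance = 27.8 - 14.3 = 13.5
Government balance (T - G) = -1.4
CA = 13.5 + (-1.4) = 12.1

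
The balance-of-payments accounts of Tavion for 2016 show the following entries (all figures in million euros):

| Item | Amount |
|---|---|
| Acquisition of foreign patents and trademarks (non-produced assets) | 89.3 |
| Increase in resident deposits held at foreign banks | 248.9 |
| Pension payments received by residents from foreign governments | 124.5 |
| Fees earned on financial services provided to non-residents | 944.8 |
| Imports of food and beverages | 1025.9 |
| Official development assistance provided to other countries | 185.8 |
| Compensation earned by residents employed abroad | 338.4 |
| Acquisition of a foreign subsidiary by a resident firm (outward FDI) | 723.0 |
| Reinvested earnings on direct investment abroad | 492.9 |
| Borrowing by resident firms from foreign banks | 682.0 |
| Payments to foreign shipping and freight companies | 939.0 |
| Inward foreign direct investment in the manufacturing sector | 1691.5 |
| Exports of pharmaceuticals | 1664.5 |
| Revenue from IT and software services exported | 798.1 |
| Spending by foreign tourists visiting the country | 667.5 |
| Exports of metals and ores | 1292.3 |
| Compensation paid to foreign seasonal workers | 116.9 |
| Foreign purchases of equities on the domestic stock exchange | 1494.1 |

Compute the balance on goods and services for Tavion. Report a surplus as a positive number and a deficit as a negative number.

3402.3

Goods: 1292.3 - 1025.9 + 1664.5 = 1930.9
Services: 667.5 + 944.8 + 798.1 - 939.0 = 1471.4
Trade balance = 1930.9 + 1471.4 = 3402.3
(Excluded from the trade balance — capital account: acquisition of foreign patents and trademarks (non-produced assets) 89.3; financial account: increase in resident deposits held at foreign banks 248.9, acquisition of a foreign subsidiary by a resident firm (outward FDI) 723.0, borrowing by resident firms from foreign banks 682.0, inward foreign direct investment in the manufacturing sector 1691.5, foreign purchases of equities on the domestic stock exchange 1494.1; secondary income: pension payments received by residents from foreign governments 124.5, official development assistance provided to other countries 185.8; primary income: compensation earned by residents employed abroad 338.4, reinvested earnings on direct investment abroad 492.9, compensation paid to foreign seasonal workers 116.9.)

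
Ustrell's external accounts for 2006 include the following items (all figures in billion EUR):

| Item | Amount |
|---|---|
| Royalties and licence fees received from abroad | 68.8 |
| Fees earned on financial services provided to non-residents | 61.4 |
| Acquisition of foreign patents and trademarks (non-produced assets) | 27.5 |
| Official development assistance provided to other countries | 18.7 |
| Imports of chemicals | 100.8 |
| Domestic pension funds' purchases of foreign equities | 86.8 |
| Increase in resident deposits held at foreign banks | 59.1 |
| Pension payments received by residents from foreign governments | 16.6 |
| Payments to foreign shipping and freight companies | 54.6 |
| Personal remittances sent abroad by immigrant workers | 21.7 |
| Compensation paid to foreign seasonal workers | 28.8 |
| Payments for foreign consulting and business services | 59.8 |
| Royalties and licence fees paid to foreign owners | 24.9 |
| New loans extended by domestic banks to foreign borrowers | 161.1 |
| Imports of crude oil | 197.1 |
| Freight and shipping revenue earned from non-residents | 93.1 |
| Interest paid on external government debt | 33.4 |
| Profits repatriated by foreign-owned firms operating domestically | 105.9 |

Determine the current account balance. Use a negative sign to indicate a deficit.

Goods: -197.1 - 100.8 = -297.9
Services: 93.1 - 24.9 + 61.4 - 59.8 + 68.8 - 54.6 = 84.0
Primary income: -33.4 - 28.8 - 105.9 = -168.1
Secondary income: 16.6 - 18.7 - 21.7 = -23.8
Current account = (-297.9) + 84.0 + (-168.1) + (-23.8) = -405.8
(Excluded from the current account — capital account: acquisition of foreign patents and trademarks (non-produced assets) 27.5; financial account: domestic pension funds' purchases of foreign equities 86.8, increase in resident deposits held at foreign banks 59.1, new loans extended by domestic banks to foreign borrowers 161.1.)

-405.8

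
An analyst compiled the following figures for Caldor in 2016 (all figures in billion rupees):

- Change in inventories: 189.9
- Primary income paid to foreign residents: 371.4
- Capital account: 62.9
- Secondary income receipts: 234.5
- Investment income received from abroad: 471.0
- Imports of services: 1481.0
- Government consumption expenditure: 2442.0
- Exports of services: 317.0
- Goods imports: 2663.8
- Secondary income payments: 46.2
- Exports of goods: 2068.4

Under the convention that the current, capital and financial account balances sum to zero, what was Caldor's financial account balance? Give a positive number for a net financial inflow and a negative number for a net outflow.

Goods balance = 2068.4 - 2663.8 = -595.4
Services balance = 317.0 - 1481.0 = -1164.0
Trade balance (goods + services) = -595.4 + (-1164.0) = -1759.4
Net primary income = 471.0 - 371.4 = 99.6
Net secondary income = 234.5 - 46.2 = 188.3
Current account = -1759.4 + 99.6 + 188.3 = -1471.5
Financial account = -(-1471.5 + 62.9) = 1408.6

1408.6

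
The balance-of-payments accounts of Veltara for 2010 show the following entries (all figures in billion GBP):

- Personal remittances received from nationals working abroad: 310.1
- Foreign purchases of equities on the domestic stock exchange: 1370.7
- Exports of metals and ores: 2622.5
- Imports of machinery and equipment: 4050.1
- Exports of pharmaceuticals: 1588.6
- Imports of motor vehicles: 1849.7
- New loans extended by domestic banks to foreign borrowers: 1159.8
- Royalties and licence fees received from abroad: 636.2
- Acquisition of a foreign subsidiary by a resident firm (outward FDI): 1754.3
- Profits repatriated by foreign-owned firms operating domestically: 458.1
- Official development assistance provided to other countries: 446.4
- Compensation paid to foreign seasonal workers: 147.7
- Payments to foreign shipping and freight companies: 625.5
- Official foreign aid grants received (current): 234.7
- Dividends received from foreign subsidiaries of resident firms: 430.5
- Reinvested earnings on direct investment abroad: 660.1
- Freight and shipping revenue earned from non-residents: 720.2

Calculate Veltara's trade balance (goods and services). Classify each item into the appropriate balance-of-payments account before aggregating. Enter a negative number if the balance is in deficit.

-957.8

Goods: -1849.7 - 4050.1 + 1588.6 + 2622.5 = -1688.7
Services: 636.2 - 625.5 + 720.2 = 730.9
Trade balance = -1688.7 + 730.9 = -957.8
(Excluded from the trade balance — secondary income: personal remittances received from nationals working abroad 310.1, official development assistance provided to other countries 446.4, official foreign aid grants received (current) 234.7; financial account: foreign purchases of equities on the domestic stock exchange 1370.7, new loans extended by domestic banks to foreign borrowers 1159.8, acquisition of a foreign subsidiary by a resident firm (outward FDI) 1754.3; primary income: profits repatriated by foreign-owned firms operating domestically 458.1, compensation paid to foreign seasonal workers 147.7, dividends received from foreign subsidiaries of resident firms 430.5, reinvested earnings on direct investment abroad 660.1.)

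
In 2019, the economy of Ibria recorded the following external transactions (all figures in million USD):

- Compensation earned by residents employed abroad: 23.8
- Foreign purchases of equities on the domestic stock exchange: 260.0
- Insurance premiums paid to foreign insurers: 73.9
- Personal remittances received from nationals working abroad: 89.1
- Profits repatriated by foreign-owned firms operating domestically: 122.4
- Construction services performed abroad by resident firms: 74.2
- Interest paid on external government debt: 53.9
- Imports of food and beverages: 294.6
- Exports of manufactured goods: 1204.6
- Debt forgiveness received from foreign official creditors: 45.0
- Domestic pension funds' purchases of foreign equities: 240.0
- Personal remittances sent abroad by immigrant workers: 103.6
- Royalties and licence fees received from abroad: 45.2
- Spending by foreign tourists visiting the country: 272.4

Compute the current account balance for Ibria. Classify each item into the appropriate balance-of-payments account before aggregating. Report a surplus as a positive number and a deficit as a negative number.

1060.9

Goods: -294.6 + 1204.6 = 910.0
Services: 272.4 - 73.9 + 45.2 + 74.2 = 317.9
Primary income: 23.8 - 53.9 - 122.4 = -152.5
Secondary income: 89.1 - 103.6 = -14.5
Current account = 910.0 + 317.9 + (-152.5) + (-14.5) = 1060.9
(Excluded from the current account — financial account: foreign purchases of equities on the domestic stock exchange 260.0, domestic pension funds' purchases of foreign equities 240.0; capital account: debt forgiveness received from foreign official creditors 45.0.)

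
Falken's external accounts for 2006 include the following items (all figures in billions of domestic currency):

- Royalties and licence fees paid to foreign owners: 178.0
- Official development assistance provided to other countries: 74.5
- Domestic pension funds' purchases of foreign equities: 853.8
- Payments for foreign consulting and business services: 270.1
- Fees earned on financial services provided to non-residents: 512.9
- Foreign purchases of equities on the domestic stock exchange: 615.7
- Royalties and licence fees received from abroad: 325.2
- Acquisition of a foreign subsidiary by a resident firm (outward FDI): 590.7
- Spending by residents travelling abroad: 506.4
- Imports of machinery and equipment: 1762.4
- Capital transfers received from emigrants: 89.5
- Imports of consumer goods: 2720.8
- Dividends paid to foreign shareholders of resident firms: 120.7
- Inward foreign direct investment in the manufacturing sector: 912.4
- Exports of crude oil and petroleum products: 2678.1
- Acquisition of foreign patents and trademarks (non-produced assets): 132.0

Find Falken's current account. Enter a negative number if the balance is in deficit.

Goods: 2678.1 - 1762.4 - 2720.8 = -1805.1
Services: -178.0 - 506.4 + 512.9 - 270.1 + 325.2 = -116.4
Primary income: -120.7
Secondary income: -74.5
Current account = (-1805.1) + (-116.4) + (-120.7) + (-74.5) = -2116.7
(Excluded from the current account — financial account: domestic pension funds' purchases of foreign equities 853.8, foreign purchases of equities on the domestic stock exchange 615.7, acquisition of a foreign subsidiary by a resident firm (outward FDI) 590.7, inward foreign direct investment in the manufacturing sector 912.4; capital account: capital transfers received from emigrants 89.5, acquisition of foreign patents and trademarks (non-produced assets) 132.0.)

-2116.7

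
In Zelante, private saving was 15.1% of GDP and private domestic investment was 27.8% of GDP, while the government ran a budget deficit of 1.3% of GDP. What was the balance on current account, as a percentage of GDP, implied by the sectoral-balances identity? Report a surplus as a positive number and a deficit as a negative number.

By the sectoral-balances identity, CA = (S_private - I) + (T - G).
Private balance = 15.1 - 27.8 = -12.7
Government balance (T - G) = -1.3
CA = -12.7 + (-1.3) = -14.0

-14.0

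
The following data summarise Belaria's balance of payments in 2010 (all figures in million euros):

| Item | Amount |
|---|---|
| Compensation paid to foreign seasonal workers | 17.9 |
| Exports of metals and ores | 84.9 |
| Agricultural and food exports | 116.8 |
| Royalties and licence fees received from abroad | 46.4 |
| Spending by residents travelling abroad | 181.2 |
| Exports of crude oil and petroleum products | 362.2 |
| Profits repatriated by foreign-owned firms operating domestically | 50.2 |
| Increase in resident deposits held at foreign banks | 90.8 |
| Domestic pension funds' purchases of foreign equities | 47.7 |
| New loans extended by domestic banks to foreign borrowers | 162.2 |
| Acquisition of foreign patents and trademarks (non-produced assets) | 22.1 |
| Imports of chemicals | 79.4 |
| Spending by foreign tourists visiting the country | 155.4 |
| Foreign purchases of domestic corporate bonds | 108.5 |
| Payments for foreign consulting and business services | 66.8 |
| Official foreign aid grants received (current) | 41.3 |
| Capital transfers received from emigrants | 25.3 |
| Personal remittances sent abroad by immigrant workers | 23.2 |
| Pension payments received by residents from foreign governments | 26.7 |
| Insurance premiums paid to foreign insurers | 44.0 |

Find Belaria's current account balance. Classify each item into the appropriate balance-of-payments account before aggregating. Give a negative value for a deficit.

371.0

Goods: 362.2 - 79.4 + 116.8 + 84.9 = 484.5
Services: 46.4 - 181.2 - 66.8 - 44.0 + 155.4 = -90.2
Primary income: -50.2 - 17.9 = -68.1
Secondary income: 41.3 + 26.7 - 23.2 = 44.8
Current account = 484.5 + (-90.2) + (-68.1) + 44.8 = 371.0
(Excluded from the current account — financial account: increase in resident deposits held at foreign banks 90.8, domestic pension funds' purchases of foreign equities 47.7, new loans extended by domestic banks to foreign borrowers 162.2, foreign purchases of domestic corporate bonds 108.5; capital account: acquisition of foreign patents and trademarks (non-produced assets) 22.1, capital transfers received from emigrants 25.3.)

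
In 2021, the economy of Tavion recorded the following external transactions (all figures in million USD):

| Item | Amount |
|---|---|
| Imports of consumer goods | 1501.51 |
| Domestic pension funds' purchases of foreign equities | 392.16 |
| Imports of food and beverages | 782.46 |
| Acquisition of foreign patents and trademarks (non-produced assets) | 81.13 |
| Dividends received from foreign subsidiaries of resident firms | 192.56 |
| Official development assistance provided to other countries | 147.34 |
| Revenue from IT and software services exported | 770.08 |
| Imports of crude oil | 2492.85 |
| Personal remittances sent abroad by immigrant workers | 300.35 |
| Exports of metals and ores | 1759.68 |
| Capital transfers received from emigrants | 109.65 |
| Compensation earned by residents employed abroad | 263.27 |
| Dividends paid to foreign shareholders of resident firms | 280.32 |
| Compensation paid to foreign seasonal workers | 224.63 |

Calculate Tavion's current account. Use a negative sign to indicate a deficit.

Goods: -2492.85 - 782.46 - 1501.51 + 1759.68 = -3017.14
Services: 770.08
Primary income: -224.63 + 263.27 - 280.32 + 192.56 = -49.12
Secondary income: -300.35 - 147.34 = -447.69
Current account = (-3017.14) + 770.08 + (-49.12) + (-447.69) = -2743.87
(Excluded from the current account — financial account: domestic pension funds' purchases of foreign equities 392.16; capital account: acquisition of foreign patents and trademarks (non-produced assets) 81.13, capital transfers received from emigrants 109.65.)

-2743.87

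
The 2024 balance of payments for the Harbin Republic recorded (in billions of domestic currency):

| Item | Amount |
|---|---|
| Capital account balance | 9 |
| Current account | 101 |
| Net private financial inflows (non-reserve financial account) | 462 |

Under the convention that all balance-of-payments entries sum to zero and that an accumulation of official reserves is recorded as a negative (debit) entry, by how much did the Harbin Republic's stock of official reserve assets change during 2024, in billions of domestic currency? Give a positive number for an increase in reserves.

Official reserve transactions balance = -(101 + 9 + 462) = -572
An accumulation of reserves is recorded as a debit (negative entry), so the change in the stock of reserves is the negative of that balance.
Change in official reserves = -(-572) = 572

572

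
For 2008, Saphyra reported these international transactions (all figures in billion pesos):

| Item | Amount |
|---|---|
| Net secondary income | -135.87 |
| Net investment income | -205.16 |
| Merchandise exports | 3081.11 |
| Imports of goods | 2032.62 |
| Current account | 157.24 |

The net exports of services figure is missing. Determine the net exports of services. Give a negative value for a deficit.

Current account = goods balance + services balance + net primary income + net secondary income
Sum of the known components = 707.46
Net exports of services = CA - (known components) = 157.24 - 707.46 = -550.22

-550.22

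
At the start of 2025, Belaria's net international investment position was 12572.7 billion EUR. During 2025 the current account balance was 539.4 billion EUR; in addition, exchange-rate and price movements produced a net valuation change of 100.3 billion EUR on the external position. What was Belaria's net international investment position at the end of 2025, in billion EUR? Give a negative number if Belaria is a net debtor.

Change in NIIP = current account + net valuation change = 539.4 + 100.3 = 639.7
End-of-year NIIP = 12572.7 + 639.7 = 13212.4

13212.4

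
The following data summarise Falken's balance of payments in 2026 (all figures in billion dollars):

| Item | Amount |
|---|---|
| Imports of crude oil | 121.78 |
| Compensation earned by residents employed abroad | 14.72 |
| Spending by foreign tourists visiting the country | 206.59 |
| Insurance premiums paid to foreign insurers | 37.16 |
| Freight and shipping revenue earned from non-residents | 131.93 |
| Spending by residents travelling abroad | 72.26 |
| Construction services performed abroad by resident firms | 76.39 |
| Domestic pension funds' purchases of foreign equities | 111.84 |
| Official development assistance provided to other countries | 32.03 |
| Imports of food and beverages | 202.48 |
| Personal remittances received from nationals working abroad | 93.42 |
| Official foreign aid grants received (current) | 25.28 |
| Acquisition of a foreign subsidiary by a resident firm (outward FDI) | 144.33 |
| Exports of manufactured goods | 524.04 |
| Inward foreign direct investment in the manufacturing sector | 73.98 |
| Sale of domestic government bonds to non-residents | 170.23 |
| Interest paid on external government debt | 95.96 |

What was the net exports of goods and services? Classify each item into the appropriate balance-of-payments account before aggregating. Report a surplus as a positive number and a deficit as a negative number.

505.27

Goods: -121.78 - 202.48 + 524.04 = 199.78
Services: -37.16 + 76.39 + 131.93 - 72.26 + 206.59 = 305.49
Trade balance = 199.78 + 305.49 = 505.27
(Excluded from the trade balance — primary income: compensation earned by residents employed abroad 14.72, interest paid on external government debt 95.96; financial account: domestic pension funds' purchases of foreign equities 111.84, acquisition of a foreign subsidiary by a resident firm (outward FDI) 144.33, inward foreign direct investment in the manufacturing sector 73.98, sale of domestic government bonds to non-residents 170.23; secondary income: official development assistance provided to other countries 32.03, personal remittances received from nationals working abroad 93.42, official foreign aid grants received (current) 25.28.)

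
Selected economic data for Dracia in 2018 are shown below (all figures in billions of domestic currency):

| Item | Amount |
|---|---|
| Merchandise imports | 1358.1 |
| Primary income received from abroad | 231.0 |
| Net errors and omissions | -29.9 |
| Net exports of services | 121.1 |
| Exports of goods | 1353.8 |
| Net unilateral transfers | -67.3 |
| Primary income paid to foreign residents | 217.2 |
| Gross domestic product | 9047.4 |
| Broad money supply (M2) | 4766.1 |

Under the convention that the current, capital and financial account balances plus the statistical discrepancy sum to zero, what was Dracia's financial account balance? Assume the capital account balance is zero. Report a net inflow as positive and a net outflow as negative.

-33.4

Goods balance = 1353.8 - 1358.1 = -4.3
Services balance = 121.1
Trade balance (goods + services) = -4.3 + 121.1 = 116.8
Net primary income = 231.0 - 217.2 = 13.8
Net secondary income = -67.3
Current account = 116.8 + 13.8 + (-67.3) = 63.3
Financial account = -(63.3 + (-29.9)) = -33.4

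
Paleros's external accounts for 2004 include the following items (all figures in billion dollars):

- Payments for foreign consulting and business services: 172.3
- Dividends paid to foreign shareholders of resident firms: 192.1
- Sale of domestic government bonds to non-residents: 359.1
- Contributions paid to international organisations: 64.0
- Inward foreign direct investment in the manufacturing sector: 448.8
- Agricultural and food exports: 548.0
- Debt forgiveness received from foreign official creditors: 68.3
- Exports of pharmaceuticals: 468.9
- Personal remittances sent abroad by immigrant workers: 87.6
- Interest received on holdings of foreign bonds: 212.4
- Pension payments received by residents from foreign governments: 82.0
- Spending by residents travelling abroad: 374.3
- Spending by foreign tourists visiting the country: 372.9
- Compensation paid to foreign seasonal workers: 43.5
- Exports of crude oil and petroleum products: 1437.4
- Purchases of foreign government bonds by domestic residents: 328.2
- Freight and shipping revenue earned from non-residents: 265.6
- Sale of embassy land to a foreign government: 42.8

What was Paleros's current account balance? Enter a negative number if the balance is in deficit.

2453.4

Goods: 1437.4 + 468.9 + 548.0 = 2454.3
Services: -172.3 + 265.6 - 374.3 + 372.9 = 91.9
Primary income: 212.4 - 43.5 - 192.1 = -23.2
Secondary income: -64.0 - 87.6 + 82.0 = -69.6
Current account = 2454.3 + 91.9 + (-23.2) + (-69.6) = 2453.4
(Excluded from the current account — financial account: sale of domestic government bonds to non-residents 359.1, inward foreign direct investment in the manufacturing sector 448.8, purchases of foreign government bonds by domestic residents 328.2; capital account: debt forgiveness received from foreign official creditors 68.3, sale of embassy land to a foreign government 42.8.)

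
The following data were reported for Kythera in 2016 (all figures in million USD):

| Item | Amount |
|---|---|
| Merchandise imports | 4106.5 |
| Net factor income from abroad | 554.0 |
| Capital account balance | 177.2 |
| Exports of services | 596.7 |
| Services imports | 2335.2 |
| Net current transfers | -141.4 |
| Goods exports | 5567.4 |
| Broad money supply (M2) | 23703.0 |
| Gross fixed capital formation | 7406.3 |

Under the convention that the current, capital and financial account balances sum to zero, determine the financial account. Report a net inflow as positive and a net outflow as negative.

Goods balance = 5567.4 - 4106.5 = 1460.9
Services balance = 596.7 - 2335.2 = -1738.5
Trade balance (goods + services) = 1460.9 + (-1738.5) = -277.6
Net primary income = 554.0
Net secondary income = -141.4
Current account = -277.6 + 554.0 + (-141.4) = 135.0
Financial account = -(135.0 + 177.2) = -312.2

-312.2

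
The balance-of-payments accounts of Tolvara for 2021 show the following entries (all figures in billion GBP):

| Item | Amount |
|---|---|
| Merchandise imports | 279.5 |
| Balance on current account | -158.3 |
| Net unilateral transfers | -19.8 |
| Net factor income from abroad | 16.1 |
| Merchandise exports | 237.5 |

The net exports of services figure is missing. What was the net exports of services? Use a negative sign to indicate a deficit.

-112.6

Current account = goods balance + services balance + net primary income + net secondary income
Sum of the known components = -45.7
Net exports of services = CA - (known components) = -158.3 - (-45.7) = -112.6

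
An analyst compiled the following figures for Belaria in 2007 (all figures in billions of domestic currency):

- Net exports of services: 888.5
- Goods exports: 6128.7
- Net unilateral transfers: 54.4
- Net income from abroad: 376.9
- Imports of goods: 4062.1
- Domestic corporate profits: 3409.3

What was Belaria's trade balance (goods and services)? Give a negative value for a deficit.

2955.1

Goods balance = 6128.7 - 4062.1 = 2066.6
Services balance = 888.5
Trade balance (goods + services) = 2066.6 + 888.5 = 2955.1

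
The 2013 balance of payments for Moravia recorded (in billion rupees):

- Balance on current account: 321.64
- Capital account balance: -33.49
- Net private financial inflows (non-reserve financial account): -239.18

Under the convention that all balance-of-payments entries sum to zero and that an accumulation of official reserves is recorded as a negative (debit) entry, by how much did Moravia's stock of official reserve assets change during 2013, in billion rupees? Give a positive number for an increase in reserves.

Official reserve transactions balance = -(321.64 + (-33.49) + (-239.18)) = -48.97
An accumulation of reserves is recorded as a debit (negative entry), so the change in the stock of reserves is the negative of that balance.
Change in official reserves = -(-48.97) = 48.97

48.97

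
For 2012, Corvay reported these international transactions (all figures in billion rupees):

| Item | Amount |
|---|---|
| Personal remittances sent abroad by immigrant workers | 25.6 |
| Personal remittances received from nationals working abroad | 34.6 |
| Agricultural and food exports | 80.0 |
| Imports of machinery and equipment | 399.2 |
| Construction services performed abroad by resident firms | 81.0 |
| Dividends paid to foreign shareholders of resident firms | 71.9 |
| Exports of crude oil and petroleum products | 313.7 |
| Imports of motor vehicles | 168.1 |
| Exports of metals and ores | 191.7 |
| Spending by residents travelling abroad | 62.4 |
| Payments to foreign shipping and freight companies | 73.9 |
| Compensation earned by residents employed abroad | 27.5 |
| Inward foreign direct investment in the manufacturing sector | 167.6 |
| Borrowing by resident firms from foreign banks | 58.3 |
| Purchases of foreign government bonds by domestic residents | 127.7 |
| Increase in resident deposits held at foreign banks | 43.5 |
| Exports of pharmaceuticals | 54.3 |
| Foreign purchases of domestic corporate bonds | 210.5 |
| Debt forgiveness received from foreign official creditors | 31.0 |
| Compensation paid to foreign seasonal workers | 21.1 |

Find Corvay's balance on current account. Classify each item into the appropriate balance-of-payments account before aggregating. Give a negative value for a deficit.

Goods: 313.7 - 399.2 + 191.7 + 80.0 + 54.3 - 168.1 = 72.4
Services: -62.4 + 81.0 - 73.9 = -55.3
Primary income: -21.1 - 71.9 + 27.5 = -65.5
Secondary income: -25.6 + 34.6 = 9.0
Current account = 72.4 + (-55.3) + (-65.5) + 9.0 = -39.4
(Excluded from the current account — financial account: inward foreign direct investment in the manufacturing sector 167.6, borrowing by resident firms from foreign banks 58.3, purchases of foreign government bonds by domestic residents 127.7, increase in resident deposits held at foreign banks 43.5, foreign purchases of domestic corporate bonds 210.5; capital account: debt forgiveness received from foreign official creditors 31.0.)

-39.4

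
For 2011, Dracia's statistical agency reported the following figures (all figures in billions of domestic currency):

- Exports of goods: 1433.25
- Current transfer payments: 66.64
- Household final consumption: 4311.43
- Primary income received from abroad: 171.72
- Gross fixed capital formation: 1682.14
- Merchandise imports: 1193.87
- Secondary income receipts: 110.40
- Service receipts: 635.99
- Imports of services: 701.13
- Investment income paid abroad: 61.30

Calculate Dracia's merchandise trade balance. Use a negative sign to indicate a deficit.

Goods balance = 1433.25 - 1193.87 = 239.38

239.38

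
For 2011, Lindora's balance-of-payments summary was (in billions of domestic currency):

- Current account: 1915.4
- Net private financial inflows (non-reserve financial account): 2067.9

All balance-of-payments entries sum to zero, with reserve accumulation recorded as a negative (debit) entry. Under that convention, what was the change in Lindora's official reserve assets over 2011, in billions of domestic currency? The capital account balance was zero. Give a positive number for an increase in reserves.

Official reserve transactions balance = -(1915.4 + 2067.9) = -3983.3
An accumulation of reserves is recorded as a debit (negative entry), so the change in the stock of reserves is the negative of that balance.
Change in official reserves = -(-3983.3) = 3983.3

3983.3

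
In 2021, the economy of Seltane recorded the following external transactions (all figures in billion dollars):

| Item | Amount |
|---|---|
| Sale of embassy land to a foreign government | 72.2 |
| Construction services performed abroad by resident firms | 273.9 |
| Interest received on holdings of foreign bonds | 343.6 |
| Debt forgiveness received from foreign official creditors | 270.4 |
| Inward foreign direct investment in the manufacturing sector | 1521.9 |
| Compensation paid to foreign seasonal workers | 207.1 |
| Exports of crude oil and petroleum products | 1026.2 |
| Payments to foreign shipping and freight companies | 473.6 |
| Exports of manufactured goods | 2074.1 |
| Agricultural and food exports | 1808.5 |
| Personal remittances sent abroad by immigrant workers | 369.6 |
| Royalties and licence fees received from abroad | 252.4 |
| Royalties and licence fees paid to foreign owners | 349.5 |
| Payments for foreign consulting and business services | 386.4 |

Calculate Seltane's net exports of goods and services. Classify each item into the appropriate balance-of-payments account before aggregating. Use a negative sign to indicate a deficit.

4225.6

Goods: 1808.5 + 2074.1 + 1026.2 = 4908.8
Services: -473.6 + 252.4 - 349.5 + 273.9 - 386.4 = -683.2
Trade balance = 4908.8 + (-683.2) = 4225.6
(Excluded from the trade balance — capital account: sale of embassy land to a foreign government 72.2, debt forgiveness received from foreign official creditors 270.4; primary income: interest received on holdings of foreign bonds 343.6, compensation paid to foreign seasonal workers 207.1; financial account: inward foreign direct investment in the manufacturing sector 1521.9; secondary income: personal remittances sent abroad by immigrant workers 369.6.)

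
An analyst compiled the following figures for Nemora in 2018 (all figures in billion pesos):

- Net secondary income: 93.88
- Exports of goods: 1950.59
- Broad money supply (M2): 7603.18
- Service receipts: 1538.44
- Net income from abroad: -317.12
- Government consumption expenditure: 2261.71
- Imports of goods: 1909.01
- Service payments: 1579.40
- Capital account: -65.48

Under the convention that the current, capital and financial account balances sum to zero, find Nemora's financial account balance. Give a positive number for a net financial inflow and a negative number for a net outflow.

288.10

Goods balance = 1950.59 - 1909.01 = 41.58
Services balance = 1538.44 - 1579.40 = -40.96
Trade balance (goods + services) = 41.58 + (-40.96) = 0.62
Net primary income = -317.12
Net secondary income = 93.88
Current account = 0.62 + (-317.12) + 93.88 = -222.62
Financial account = -(-222.62 + (-65.48)) = 288.10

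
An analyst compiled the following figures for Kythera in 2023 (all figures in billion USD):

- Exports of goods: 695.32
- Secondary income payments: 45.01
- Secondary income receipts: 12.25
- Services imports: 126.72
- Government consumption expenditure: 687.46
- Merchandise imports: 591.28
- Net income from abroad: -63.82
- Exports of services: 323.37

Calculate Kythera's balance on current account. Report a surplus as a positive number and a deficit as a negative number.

204.11

Goods balance = 695.32 - 591.28 = 104.04
Services balance = 323.37 - 126.72 = 196.65
Trade balance (goods + services) = 104.04 + 196.65 = 300.69
Net primary income = -63.82
Net secondary income = 12.25 - 45.01 = -32.76
Current account = 300.69 + (-63.82) + (-32.76) = 204.11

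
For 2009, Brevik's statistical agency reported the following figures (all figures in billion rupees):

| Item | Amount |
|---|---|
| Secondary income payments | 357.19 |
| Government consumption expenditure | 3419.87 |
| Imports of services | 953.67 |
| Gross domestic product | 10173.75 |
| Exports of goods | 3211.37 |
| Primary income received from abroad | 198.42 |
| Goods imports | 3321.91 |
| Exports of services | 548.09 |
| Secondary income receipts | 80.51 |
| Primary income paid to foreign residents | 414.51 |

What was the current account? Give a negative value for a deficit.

-1008.89

Goods balance = 3211.37 - 3321.91 = -110.54
Services balance = 548.09 - 953.67 = -405.58
Trade balance (goods + services) = -110.54 + (-405.58) = -516.12
Net primary income = 198.42 - 414.51 = -216.09
Net secondary income = 80.51 - 357.19 = -276.68
Current account = -516.12 + (-216.09) + (-276.68) = -1008.89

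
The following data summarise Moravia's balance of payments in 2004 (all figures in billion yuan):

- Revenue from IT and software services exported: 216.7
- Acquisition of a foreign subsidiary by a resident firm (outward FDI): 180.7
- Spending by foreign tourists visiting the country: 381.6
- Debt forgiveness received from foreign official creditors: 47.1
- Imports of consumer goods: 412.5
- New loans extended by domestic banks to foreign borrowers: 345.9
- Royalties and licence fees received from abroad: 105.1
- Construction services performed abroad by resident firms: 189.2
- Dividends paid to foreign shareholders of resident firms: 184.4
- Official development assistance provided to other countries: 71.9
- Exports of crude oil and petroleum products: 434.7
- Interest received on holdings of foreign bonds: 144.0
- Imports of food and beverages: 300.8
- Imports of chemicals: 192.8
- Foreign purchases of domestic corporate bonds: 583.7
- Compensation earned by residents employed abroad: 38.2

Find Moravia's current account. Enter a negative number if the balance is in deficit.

Goods: -192.8 + 434.7 - 412.5 - 300.8 = -471.4
Services: 216.7 + 105.1 + 189.2 + 381.6 = 892.6
Primary income: -184.4 + 144.0 + 38.2 = -2.2
Secondary income: -71.9
Current account = (-471.4) + 892.6 + (-2.2) + (-71.9) = 347.1
(Excluded from the current account — financial account: acquisition of a foreign subsidiary by a resident firm (outward FDI) 180.7, new loans extended by domestic banks to foreign borrowers 345.9, foreign purchases of domestic corporate bonds 583.7; capital account: debt forgiveness received from foreign official creditors 47.1.)

347.1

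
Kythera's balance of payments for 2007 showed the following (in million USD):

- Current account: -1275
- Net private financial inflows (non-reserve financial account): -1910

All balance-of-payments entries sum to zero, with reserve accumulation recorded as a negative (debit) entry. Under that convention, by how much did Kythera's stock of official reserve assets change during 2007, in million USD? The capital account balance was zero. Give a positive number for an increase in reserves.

Official reserve transactions balance = -((-1275) + (-1910)) = 3185
An accumulation of reserves is recorded as a debit (negative entry), so the change in the stock of reserves is the negative of that balance.
Change in official reserves = -(3185) = -3185

-3185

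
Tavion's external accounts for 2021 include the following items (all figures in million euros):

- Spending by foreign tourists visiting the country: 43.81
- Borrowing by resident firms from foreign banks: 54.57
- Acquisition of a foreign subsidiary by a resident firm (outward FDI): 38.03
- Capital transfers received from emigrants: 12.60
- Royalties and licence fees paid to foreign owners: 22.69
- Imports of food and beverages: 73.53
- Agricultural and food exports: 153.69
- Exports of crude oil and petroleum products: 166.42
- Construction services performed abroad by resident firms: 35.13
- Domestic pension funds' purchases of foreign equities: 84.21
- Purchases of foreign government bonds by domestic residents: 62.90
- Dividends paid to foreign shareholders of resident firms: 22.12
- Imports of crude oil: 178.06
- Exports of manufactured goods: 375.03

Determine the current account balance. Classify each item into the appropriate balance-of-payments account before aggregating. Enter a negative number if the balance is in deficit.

Goods: -73.53 + 166.42 + 153.69 + 375.03 - 178.06 = 443.55
Services: 43.81 + 35.13 - 22.69 = 56.25
Primary income: -22.12
Current account = 443.55 + 56.25 + (-22.12) = 477.68
(Excluded from the current account — financial account: borrowing by resident firms from foreign banks 54.57, acquisition of a foreign subsidiary by a resident firm (outward FDI) 38.03, domestic pension funds' purchases of foreign equities 84.21, purchases of foreign government bonds by domestic residents 62.90; capital account: capital transfers received from emigrants 12.60.)

477.68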